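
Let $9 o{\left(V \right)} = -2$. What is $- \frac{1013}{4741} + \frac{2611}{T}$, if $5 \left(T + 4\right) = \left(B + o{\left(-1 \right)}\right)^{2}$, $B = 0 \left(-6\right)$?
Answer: $- \frac{5015031163}{7661456} \approx -654.58$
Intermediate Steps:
$B = 0$
$o{\left(V \right)} = - \frac{2}{9}$ ($o{\left(V \right)} = \frac{1}{9} \left(-2\right) = - \frac{2}{9}$)
$T = - \frac{1616}{405}$ ($T = -4 + \frac{\left(0 - \frac{2}{9}\right)^{2}}{5} = -4 + \frac{\left(- \frac{2}{9}\right)^{2}}{5} = -4 + \frac{1}{5} \cdot \frac{4}{81} = -4 + \frac{4}{405} = - \frac{1616}{405} \approx -3.9901$)
$- \frac{1013}{4741} + \frac{2611}{T} = - \frac{1013}{4741} + \frac{2611}{- \frac{1616}{405}} = \left(-1013\right) \frac{1}{4741} + 2611 \left(- \frac{405}{1616}\right) = - \frac{1013}{4741} - \frac{1057455}{1616} = - \frac{5015031163}{7661456}$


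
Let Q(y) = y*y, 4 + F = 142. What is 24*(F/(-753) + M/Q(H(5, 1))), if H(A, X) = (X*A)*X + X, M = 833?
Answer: 414854/753 ≈ 550.93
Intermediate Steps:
F = 138 (F = -4 + 142 = 138)
H(A, X) = X + A*X² (H(A, X) = (A*X)*X + X = A*X² + X = X + A*X²)
Q(y) = y²
24*(F/(-753) + M/Q(H(5, 1))) = 24*(138/(-753) + 833/((1*(1 + 5*1))²)) = 24*(138*(-1/753) + 833/((1*(1 + 5))²)) = 24*(-46/251 + 833/((1*6)²)) = 24*(-46/251 + 833/(6²)) = 24*(-46/251 + 833/36) = 24*(207427/9036) = 414854/753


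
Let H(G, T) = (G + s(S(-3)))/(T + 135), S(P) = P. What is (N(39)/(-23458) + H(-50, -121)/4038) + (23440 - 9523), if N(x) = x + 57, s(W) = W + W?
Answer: 329566282997/23680851 ≈ 13917.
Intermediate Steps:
s(W) = 2*W
N(x) = 57 + x
H(G, T) = (-6 + G)/(135 + T) (H(G, T) = (G + 2*(-3))/(T + 135) = (G - 6)/(135 + T) = (-6 + G)/(135 + T))
(N(39)/(-23458) + H(-50, -121)/4038) + (23440 - 9523) = ((57 + 39)/(-23458) + ((-6 - 50)/(135 - 121))/4038) + (23440 - 9523) = (96*(-1/23458) + (-56/14)*(1/4038)) + 13917 = (-48/11729 + ((1/14)*(-56))*(1/4038)) + 13917 = (-48/11729 - 4*1/4038) + 13917 = (-48/11729 - 2/2019) + 13917 = -120370/23680851 + 13917 = 329566282997/23680851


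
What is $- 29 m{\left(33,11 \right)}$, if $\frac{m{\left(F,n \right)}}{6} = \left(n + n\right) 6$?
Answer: $-22968$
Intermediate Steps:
$m{\left(F,n \right)} = 72 n$ ($m{\left(F,n \right)} = 6 \left(n + n\right) 6 = 6 \cdot 2 n 6 = 6 \cdot 12 n = 72 n$)
$- 29 m{\left(33,11 \right)} = - 29 \cdot 72 \cdot 11 = \left(-29\right) 792 = -22968$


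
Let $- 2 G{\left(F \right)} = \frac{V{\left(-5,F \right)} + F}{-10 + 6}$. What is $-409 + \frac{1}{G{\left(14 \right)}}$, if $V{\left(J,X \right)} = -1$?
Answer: $- \frac{5309}{13} \approx -408.38$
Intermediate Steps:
$G{\left(F \right)} = - \frac{1}{8} + \frac{F}{8}$ ($G{\left(F \right)} = - \frac{\left(-1 + F\right) \frac{1}{-10 + 6}}{2} = - \frac{\left(-1 + F\right) \frac{1}{-4}}{2} = - \frac{\left(-1 + F\right) \left(- \frac{1}{4}\right)}{2} = - \frac{\frac{1}{4} - \frac{F}{4}}{2} = - \frac{1}{8} + \frac{F}{8}$)
$-409 + \frac{1}{G{\left(14 \right)}} = -409 + \frac{1}{- \frac{1}{8} + \frac{1}{8} \cdot 14} = -409 + \frac{1}{- \frac{1}{8} + \frac{7}{4}} = -409 + \frac{1}{\frac{13}{8}} = -409 + \frac{8}{13} = - \frac{5309}{13}$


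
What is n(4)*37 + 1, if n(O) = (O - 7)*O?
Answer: -443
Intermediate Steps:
n(O) = O*(-7 + O) (n(O) = (-7 + O)*O = O*(-7 + O))
n(4)*37 + 1 = (4*(-7 + 4))*37 + 1 = (4*(-3))*37 + 1 = -12*37 + 1 = -444 + 1 = -443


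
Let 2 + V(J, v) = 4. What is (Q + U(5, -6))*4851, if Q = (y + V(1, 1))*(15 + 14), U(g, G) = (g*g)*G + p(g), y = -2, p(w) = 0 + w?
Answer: -703395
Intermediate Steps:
p(w) = w
V(J, v) = 2 (V(J, v) = -2 + 4 = 2)
U(g, G) = g + G*g² (U(g, G) = (g*g)*G + g = g²*G + g = G*g² + g = g + G*g²)
Q = 0 (Q = (-2 + 2)*(15 + 14) = 0*29 = 0)
(Q + U(5, -6))*4851 = (0 + 5*(1 - 6*5))*4851 = (0 + 5*(1 - 30))*4851 = (0 + 5*(-29))*4851 = (0 - 145)*4851 = -145*4851 = -703395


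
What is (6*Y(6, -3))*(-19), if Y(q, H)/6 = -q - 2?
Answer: 5472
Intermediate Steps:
Y(q, H) = -12 - 6*q (Y(q, H) = 6*(-q - 2) = 6*(-2 - q) = -12 - 6*q)
(6*Y(6, -3))*(-19) = (6*(-12 - 6*6))*(-19) = (6*(-12 - 36))*(-19) = (6*(-48))*(-19) = -288*(-19) = 5472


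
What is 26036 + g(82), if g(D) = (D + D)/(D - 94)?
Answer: 78067/3 ≈ 26022.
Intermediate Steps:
g(D) = 2*D/(-94 + D) (g(D) = (2*D)/(-94 + D) = 2*D/(-94 + D))
26036 + g(82) = 26036 + 2*82/(-94 + 82) = 26036 + 2*82/(-12) = 26036 + 2*82*(-1/12) = 26036 - 41/3 = 78067/3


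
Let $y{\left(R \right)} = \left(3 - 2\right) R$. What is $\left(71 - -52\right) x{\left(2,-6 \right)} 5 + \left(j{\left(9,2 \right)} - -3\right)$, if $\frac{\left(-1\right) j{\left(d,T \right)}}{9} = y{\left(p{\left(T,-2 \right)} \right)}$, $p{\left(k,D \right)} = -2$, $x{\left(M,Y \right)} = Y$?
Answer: $-3669$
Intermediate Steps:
$y{\left(R \right)} = R$ ($y{\left(R \right)} = 1 R = R$)
$j{\left(d,T \right)} = 18$ ($j{\left(d,T \right)} = \left(-9\right) \left(-2\right) = 18$)
$\left(71 - -52\right) x{\left(2,-6 \right)} 5 + \left(j{\left(9,2 \right)} - -3\right) = \left(71 - -52\right) \left(\left(-6\right) 5\right) + \left(18 - -3\right) = \left(71 + 52\right) \left(-30\right) + \left(18 + 3\right) = 123 \left(-30\right) + 21 = -3690 + 21 = -3669$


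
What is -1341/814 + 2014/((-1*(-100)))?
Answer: 188162/10175 ≈ 18.493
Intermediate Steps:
-1341/814 + 2014/((-1*(-100))) = -1341*1/814 + 2014/100 = -1341/814 + 2014*(1/100) = -1341/814 + 1007/50 = 188162/10175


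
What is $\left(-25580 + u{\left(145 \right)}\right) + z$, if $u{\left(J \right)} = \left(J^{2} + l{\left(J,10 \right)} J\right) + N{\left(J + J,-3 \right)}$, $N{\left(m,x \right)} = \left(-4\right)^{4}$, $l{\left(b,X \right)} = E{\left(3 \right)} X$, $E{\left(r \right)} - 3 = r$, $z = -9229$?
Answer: $-4828$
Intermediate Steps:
$E{\left(r \right)} = 3 + r$
$l{\left(b,X \right)} = 6 X$ ($l{\left(b,X \right)} = \left(3 + 3\right) X = 6 X$)
$N{\left(m,x \right)} = 256$
$u{\left(J \right)} = 256 + J^{2} + 60 J$ ($u{\left(J \right)} = \left(J^{2} + 6 \cdot 10 J\right) + 256 = \left(J^{2} + 60 J\right) + 256 = 256 + J^{2} + 60 J$)
$\left(-25580 + u{\left(145 \right)}\right) + z = \left(-25580 + \left(256 + 145^{2} + 60 \cdot 145\right)\right) - 9229 = \left(-25580 + \left(256 + 21025 + 8700\right)\right) - 9229 = \left(-25580 + 29981\right) - 9229 = 4401 - 9229 = -4828$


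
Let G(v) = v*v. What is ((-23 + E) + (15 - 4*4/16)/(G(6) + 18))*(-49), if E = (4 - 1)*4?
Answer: 14210/27 ≈ 526.30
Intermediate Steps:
G(v) = v²
E = 12 (E = 3*4 = 12)
((-23 + E) + (15 - 4*4/16)/(G(6) + 18))*(-49) = ((-23 + 12) + (15 - 4*4/16)/(6² + 18))*(-49) = (-11 + (15 - 16*1/16)/(36 + 18))*(-49) = (-11 + (15 - 1)/54)*(-49) = (-11 + 14*(1/54))*(-49) = (-11 + 7/27)*(-49) = -290/27*(-49) = 14210/27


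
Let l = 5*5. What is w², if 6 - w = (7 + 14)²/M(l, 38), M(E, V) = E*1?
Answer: 84681/625 ≈ 135.49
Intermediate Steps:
l = 25
M(E, V) = E
w = -291/25 (w = 6 - (7 + 14)²/25 = 6 - 21²/25 = 6 - 441/25 = -291/25 ≈ -11.640)
w² = (-291/25)² = 84681/625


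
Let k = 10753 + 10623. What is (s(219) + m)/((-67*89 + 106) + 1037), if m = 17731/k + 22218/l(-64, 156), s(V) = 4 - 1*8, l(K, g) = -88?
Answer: 60111999/1133355520 ≈ 0.053039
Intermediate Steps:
k = 21376
s(V) = -4 (s(V) = 4 - 8 = -4)
m = -59171455/235136 (m = 17731/21376 + 22218/(-88) = 17731*(1/21376) + 22218*(-1/88) = 17731/21376 - 11109/44 = -59171455/235136 ≈ -251.65)
(s(219) + m)/((-67*89 + 106) + 1037) = (-4 - 59171455/235136)/((-67*89 + 106) + 1037) = -60111999/(235136*((-5963 + 106) + 1037)) = -60111999/(235136*(-5857 + 1037)) = -60111999/235136/(-4820) = -60111999/235136*(-1/4820) = 60111999/1133355520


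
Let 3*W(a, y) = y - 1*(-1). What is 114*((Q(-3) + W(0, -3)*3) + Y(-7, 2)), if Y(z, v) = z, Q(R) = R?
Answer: -1368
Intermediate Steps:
W(a, y) = ⅓ + y/3 (W(a, y) = (y - 1*(-1))/3 = (y + 1)/3 = (1 + y)/3 = ⅓ + y/3)
114*((Q(-3) + W(0, -3)*3) + Y(-7, 2)) = 114*((-3 + (⅓ + (⅓)*(-3))*3) - 7) = 114*((-3 + (⅓ - 1)*3) - 7) = 114*((-3 - ⅔*3) - 7) = 114*((-3 - 2) - 7) = 114*(-5 - 7) = 114*(-12) = -1368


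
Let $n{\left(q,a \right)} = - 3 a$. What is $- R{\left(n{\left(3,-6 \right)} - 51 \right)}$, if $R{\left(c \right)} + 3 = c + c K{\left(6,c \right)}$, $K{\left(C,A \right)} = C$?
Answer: $234$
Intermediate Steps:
$R{\left(c \right)} = -3 + 7 c$ ($R{\left(c \right)} = -3 + \left(c + c 6\right) = -3 + \left(c + 6 c\right) = -3 + 7 c$)
$- R{\left(n{\left(3,-6 \right)} - 51 \right)} = - (-3 + 7 \left(\left(-3\right) \left(-6\right) - 51\right)) = - (-3 + 7 \left(18 - 51\right)) = - (-3 + 7 \left(-33\right)) = - (-3 - 231) = \left(-1\right) \left(-234\right) = 234$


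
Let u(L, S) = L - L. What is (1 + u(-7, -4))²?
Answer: 1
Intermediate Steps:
u(L, S) = 0
(1 + u(-7, -4))² = (1 + 0)² = 1² = 1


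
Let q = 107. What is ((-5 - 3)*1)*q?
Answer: -856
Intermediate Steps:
((-5 - 3)*1)*q = ((-5 - 3)*1)*107 = -8*1*107 = -8*107 = -856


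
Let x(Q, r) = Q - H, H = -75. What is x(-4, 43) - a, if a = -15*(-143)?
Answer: -2074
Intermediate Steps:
x(Q, r) = 75 + Q (x(Q, r) = Q - 1*(-75) = Q + 75 = 75 + Q)
a = 2145
x(-4, 43) - a = (75 - 4) - 1*2145 = 71 - 2145 = -2074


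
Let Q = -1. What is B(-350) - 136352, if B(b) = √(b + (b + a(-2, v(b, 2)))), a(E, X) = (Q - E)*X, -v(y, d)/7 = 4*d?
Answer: -136352 + 6*I*√21 ≈ -1.3635e+5 + 27.495*I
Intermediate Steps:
v(y, d) = -28*d
a(E, X) = X*(-1 - E) (a(E, X) = (-1 - E)*X = X*(-1 - E))
B(b) = √(-56 + 2*b) (B(b) = √(b + (b - (-28*2)*(1 - 2))) = √(b + (b - 1*(-56)*(-1))) = √(b + (b - 56)) = √(b + (-56 + b)) = √(-56 + 2*b))
B(-350) - 136352 = √(-56 + 2*(-350)) - 136352 = √(-56 - 700) - 136352 = √(-756) - 136352 = 6*I*√21 - 136352 = -136352 + 6*I*√21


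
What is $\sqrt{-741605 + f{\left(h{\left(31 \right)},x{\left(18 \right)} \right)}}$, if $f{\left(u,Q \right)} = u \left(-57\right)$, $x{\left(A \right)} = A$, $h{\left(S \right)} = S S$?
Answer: $i \sqrt{796382} \approx 892.4 i$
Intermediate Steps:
$h{\left(S \right)} = S^{2}$
$f{\left(u,Q \right)} = - 57 u$
$\sqrt{-741605 + f{\left(h{\left(31 \right)},x{\left(18 \right)} \right)}} = \sqrt{-741605 - 57 \cdot 31^{2}} = \sqrt{-741605 - 54777} = \sqrt{-796382} = i \sqrt{796382}$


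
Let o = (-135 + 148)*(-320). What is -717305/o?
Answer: 143461/832 ≈ 172.43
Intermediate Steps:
o = -4160 (o = 13*(-320) = -4160)
-717305/o = -717305/(-4160) = -717305*(-1/4160) = 143461/832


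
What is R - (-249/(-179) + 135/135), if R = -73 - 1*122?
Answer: -35333/179 ≈ -197.39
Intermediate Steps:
R = -195 (R = -73 - 122 = -195)
R - (-249/(-179) + 135/135) = -195 - (-249/(-179) + 135/135) = -195 - (-249*(-1/179) + 135*(1/135)) = -195 - (249/179 + 1) = -195 - 1*428/179 = -195 - 428/179 = -35333/179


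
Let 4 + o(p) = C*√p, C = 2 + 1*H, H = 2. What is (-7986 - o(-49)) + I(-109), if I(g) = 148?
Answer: -7834 - 28*I ≈ -7834.0 - 28.0*I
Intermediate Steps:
C = 4 (C = 2 + 1*2 = 2 + 2 = 4)
o(p) = -4 + 4*√p
(-7986 - o(-49)) + I(-109) = (-7986 - (-4 + 4*√(-49))) + 148 = (-7986 - (-4 + 4*(7*I))) + 148 = (-7986 - (-4 + 28*I)) + 148 = (-7986 + (4 - 28*I)) + 148 = (-7982 - 28*I) + 148 = -7834 - 28*I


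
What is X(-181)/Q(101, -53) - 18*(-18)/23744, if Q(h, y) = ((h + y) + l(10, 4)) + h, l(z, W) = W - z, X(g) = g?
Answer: -1062833/848848 ≈ -1.2521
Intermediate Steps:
Q(h, y) = -6 + y + 2*h (Q(h, y) = ((h + y) + (4 - 1*10)) + h = ((h + y) + (4 - 10)) + h = ((h + y) - 6) + h = (-6 + h + y) + h = -6 + y + 2*h)
X(-181)/Q(101, -53) - 18*(-18)/23744 = -181/(-6 - 53 + 2*101) - 18*(-18)/23744 = -181/(-6 - 53 + 202) + 324*(1/23744) = -181/143 + 81/5936 = -1062833/848848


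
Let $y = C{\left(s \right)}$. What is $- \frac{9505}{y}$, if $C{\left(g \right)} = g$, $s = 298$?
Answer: $- \frac{9505}{298} \approx -31.896$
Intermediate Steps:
$y = 298$
$- \frac{9505}{y} = - \frac{9505}{298}$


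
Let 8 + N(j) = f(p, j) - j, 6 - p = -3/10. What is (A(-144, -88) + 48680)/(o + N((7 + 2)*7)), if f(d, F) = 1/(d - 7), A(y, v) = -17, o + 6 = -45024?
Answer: -113547/105239 ≈ -1.0789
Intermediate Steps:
o = -45030 (o = -6 - 45024 = -45030)
p = 63/10 (p = 6 - (-3)/10 = 6 - 1*(-3/10) = 6 + 3/10 = 63/10 ≈ 6.3000)
f(d, F) = 1/(-7 + d)
N(j) = -66/7 - j (N(j) = -8 + (1/(-7 + 63/10) - j) = -8 + (1/(-7/10) - j) = -8 + (-10/7 - j) = -66/7 - j)
(A(-144, -88) + 48680)/(o + N((7 + 2)*7)) = (-17 + 48680)/(-45030 + (-66/7 - (7 + 2)*7)) = 48663/(-45030 + (-66/7 - 9*7)) = 48663/(-45030 + (-66/7 - 1*63)) = 48663/(-45030 + (-66/7 - 63)) = 48663/(-45030 - 507/7) = 48663/(-315717/7) = 48663*(-7/315717) = -113547/105239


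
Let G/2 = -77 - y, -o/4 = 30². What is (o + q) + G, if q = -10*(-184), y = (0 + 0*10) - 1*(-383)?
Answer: -2680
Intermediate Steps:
y = 383 (y = (0 + 0) + 383 = 0 + 383 = 383)
o = -3600 (o = -4*30² = -4*900 = -3600)
q = 1840
G = -920 (G = 2*(-77 - 1*383) = 2*(-77 - 383) = 2*(-460) = -920)
(o + q) + G = (-3600 + 1840) - 920 = -1760 - 920 = -2680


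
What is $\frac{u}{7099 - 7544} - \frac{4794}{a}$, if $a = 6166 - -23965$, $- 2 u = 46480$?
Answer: $\frac{139622222}{2681659} \approx 52.066$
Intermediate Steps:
$u = -23240$ ($u = \left(- \frac{1}{2}\right) 46480 = -23240$)
$a = 30131$ ($a = 6166 + 23965 = 30131$)
$\frac{u}{7099 - 7544} - \frac{4794}{a} = - \frac{23240}{7099 - 7544} - \frac{4794}{30131} = - \frac{23240}{-445} - \frac{4794}{30131} = \left(-23240\right) \left(- \frac{1}{445}\right) - \frac{4794}{30131} = \frac{4648}{89} - \frac{4794}{30131} = \frac{139622222}{2681659}$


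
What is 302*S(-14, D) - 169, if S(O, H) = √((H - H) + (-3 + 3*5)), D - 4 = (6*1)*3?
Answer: -169 + 604*√3 ≈ 877.16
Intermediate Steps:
D = 22 (D = 4 + (6*1)*3 = 4 + 6*3 = 4 + 18 = 22)
S(O, H) = 2*√3 (S(O, H) = √(0 + (-3 + 15)) = √(0 + 12) = √12 = 2*√3)
302*S(-14, D) - 169 = 302*(2*√3) - 169 = 604*√3 - 169 = -169 + 604*√3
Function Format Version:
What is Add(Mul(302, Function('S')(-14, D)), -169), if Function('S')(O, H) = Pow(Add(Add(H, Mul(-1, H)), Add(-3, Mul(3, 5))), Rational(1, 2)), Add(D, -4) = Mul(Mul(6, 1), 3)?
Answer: Add(-169, Mul(604, Pow(3, Rational(1, 2)))) ≈ 877.16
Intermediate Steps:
D = 22 (D = Add(4, Mul(Mul(6, 1), 3)) = Add(4, Mul(6, 3)) = Add(4, 18) = 22)
Function('S')(O, H) = Mul(2, Pow(3, Rational(1, 2))) (Function('S')(O, H) = Pow(Add(0, Add(-3, 15)), Rational(1, 2)) = Pow(Add(0, 12), Rational(1, 2)) = Pow(12, Rational(1, 2)) = Mul(2, Pow(3, Rational(1, 2))))
Add(Mul(302, Function('S')(-14, D)), -169) = Add(Mul(302, Mul(2, Pow(3, Rational(1, 2)))), -169) = Add(Mul(604, Pow(3, Rational(1, 2))), -169) = Add(-169, Mul(604, Pow(3, Rational(1, 2))))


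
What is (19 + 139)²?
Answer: 24964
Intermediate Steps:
(19 + 139)² = 158² = 24964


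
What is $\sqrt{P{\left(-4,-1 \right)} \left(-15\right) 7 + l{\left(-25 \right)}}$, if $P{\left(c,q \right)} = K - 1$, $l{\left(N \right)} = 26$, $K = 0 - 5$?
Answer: $4 \sqrt{41} \approx 25.612$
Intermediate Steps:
$K = -5$
$P{\left(c,q \right)} = -6$ ($P{\left(c,q \right)} = -5 - 1 = -6$)
$\sqrt{P{\left(-4,-1 \right)} \left(-15\right) 7 + l{\left(-25 \right)}} = \sqrt{\left(-6\right) \left(-15\right) 7 + 26} = \sqrt{90 \cdot 7 + 26} = \sqrt{630 + 26} = \sqrt{656} = 4 \sqrt{41}$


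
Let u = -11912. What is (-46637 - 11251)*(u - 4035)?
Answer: 923139936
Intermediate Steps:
(-46637 - 11251)*(u - 4035) = (-46637 - 11251)*(-11912 - 4035) = -57888*(-15947) = 923139936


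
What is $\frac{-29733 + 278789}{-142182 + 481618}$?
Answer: $\frac{62264}{84859} \approx 0.73374$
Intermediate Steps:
$\frac{-29733 + 278789}{-142182 + 481618} = \frac{249056}{339436} = 249056 \cdot \frac{1}{339436} = \frac{62264}{84859}$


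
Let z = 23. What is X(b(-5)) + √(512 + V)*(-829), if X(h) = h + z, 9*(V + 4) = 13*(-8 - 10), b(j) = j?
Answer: 18 - 829*√482 ≈ -18182.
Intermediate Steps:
V = -30 (V = -4 + (13*(-8 - 10))/9 = -4 + (13*(-18))/9 = -4 + (⅑)*(-234) = -4 - 26 = -30)
X(h) = 23 + h (X(h) = h + 23 = 23 + h)
X(b(-5)) + √(512 + V)*(-829) = (23 - 5) + √(512 - 30)*(-829) = 18 + √482*(-829) = 18 - 829*√482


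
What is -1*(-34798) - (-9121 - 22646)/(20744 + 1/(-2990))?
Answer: 719475195804/20674853 ≈ 34800.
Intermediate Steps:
-1*(-34798) - (-9121 - 22646)/(20744 + 1/(-2990)) = 34798 - (-31767)/(20744 - 1/2990) = 34798 - (-31767)/62024559/2990 = 34798 - (-31767)*2990/62024559 = 34798 - 1*(-31661110/20674853) = 34798 + 31661110/20674853 = 719475195804/20674853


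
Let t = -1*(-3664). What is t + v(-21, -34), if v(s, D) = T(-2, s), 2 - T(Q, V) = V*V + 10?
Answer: 3215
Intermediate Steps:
T(Q, V) = -8 - V² (T(Q, V) = 2 - (V*V + 10) = 2 - (V² + 10) = 2 - (10 + V²) = 2 + (-10 - V²) = -8 - V²)
v(s, D) = -8 - s²
t = 3664
t + v(-21, -34) = 3664 + (-8 - 1*(-21)²) = 3664 + (-8 - 1*441) = 3664 + (-8 - 441) = 3664 - 449 = 3215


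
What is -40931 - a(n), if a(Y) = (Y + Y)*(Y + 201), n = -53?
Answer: -25243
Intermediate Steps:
a(Y) = 2*Y*(201 + Y) (a(Y) = (2*Y)*(201 + Y) = 2*Y*(201 + Y))
-40931 - a(n) = -40931 - 2*(-53)*(201 - 53) = -40931 - 2*(-53)*148 = -40931 - 1*(-15688) = -40931 + 15688 = -25243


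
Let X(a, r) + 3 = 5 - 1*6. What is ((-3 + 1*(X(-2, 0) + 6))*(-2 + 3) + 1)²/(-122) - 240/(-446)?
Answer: 120/223 ≈ 0.53812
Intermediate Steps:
X(a, r) = -4 (X(a, r) = -3 + (5 - 1*6) = -3 + (5 - 6) = -3 - 1 = -4)
((-3 + 1*(X(-2, 0) + 6))*(-2 + 3) + 1)²/(-122) - 240/(-446) = ((-3 + 1*(-4 + 6))*(-2 + 3) + 1)²/(-122) - 240/(-446) = ((-3 + 1*2)*1 + 1)²*(-1/122) - 240*(-1/446) = ((-3 + 2)*1 + 1)²*(-1/122) + 120/223 = (-1*1 + 1)²*(-1/122) + 120/223 = (-1 + 1)²*(-1/122) + 120/223 = 0²*(-1/122) + 120/223 = 0*(-1/122) + 120/223 = 0 + 120/223 = 120/223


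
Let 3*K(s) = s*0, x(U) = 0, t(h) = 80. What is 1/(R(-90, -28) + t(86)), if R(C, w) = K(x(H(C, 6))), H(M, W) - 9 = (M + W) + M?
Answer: 1/80 ≈ 0.012500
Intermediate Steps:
H(M, W) = 9 + W + 2*M (H(M, W) = 9 + ((M + W) + M) = 9 + (W + 2*M) = 9 + W + 2*M)
K(s) = 0 (K(s) = (s*0)/3 = (⅓)*0 = 0)
R(C, w) = 0
1/(R(-90, -28) + t(86)) = 1/(0 + 80) = 1/80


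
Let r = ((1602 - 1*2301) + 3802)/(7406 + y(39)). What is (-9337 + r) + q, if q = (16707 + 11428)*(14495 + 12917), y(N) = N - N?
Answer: 5711709261001/7406 ≈ 7.7123e+8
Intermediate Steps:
y(N) = 0
r = 3103/7406 (r = ((1602 - 1*2301) + 3802)/(7406 + 0) = ((1602 - 2301) + 3802)/7406 = (-699 + 3802)*(1/7406) = 3103*(1/7406) = 3103/7406 ≈ 0.41898)
q = 771236620 (q = 28135*27412 = 771236620)
(-9337 + r) + q = (-9337 + 3103/7406) + 771236620 = -69146719/7406 + 771236620 = 5711709261001/7406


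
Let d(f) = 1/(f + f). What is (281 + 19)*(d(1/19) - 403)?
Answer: -118050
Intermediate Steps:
d(f) = 1/(2*f)
(281 + 19)*(d(1/19) - 403) = (281 + 19)*(1/(2*(1/19)) - 403) = 300*(1/(2*(1/19)) - 403) = 300*((½)*19 - 403) = 300*(19/2 - 403) = 300*(-787/2) = -118050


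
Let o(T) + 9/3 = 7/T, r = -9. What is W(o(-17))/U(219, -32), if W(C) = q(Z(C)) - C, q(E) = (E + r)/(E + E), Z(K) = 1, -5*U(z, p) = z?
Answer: 50/3723 ≈ 0.013430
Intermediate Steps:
U(z, p) = -z/5
o(T) = -3 + 7/T
q(E) = (-9 + E)/(2*E) (q(E) = (E - 9)/(E + E) = (-9 + E)/((2*E)) = (-9 + E)*(1/(2*E)) = (-9 + E)/(2*E))
W(C) = -4 - C (W(C) = (½)*(-9 + 1)/1 - C = (½)*1*(-8) - C = -4 - C)
W(o(-17))/U(219, -32) = (-4 - (-3 + 7/(-17)))/((-⅕*219)) = (-4 - (-3 + 7*(-1/17)))/(-219/5) = (-4 - (-3 - 7/17))*(-5/219) = (-4 - 1*(-58/17))*(-5/219) = (-4 + 58/17)*(-5/219) = -10/17*(-5/219) = 50/3723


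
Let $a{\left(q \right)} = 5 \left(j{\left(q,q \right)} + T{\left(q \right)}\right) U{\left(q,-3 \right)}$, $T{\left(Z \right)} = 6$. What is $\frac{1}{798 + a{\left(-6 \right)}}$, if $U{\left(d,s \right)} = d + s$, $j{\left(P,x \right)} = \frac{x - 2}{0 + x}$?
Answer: $\frac{1}{468} \approx 0.0021368$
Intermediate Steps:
$j{\left(P,x \right)} = \frac{-2 + x}{x}$
$a{\left(q \right)} = 5 \left(-3 + q\right) \left(6 + \frac{-2 + q}{q}\right)$ ($a{\left(q \right)} = 5 \left(\frac{-2 + q}{q} + 6\right) \left(q - 3\right) = 5 \left(6 + \frac{-2 + q}{q}\right) \left(-3 + q\right) = 5 \left(-3 + q\right) \left(6 + \frac{-2 + q}{q}\right)$)
$\frac{1}{798 + a{\left(-6 \right)}} = \frac{1}{798 + \left(-115 + \frac{30}{-6} + 35 \left(-6\right)\right)} = \frac{1}{798 - 330} = \frac{1}{468}$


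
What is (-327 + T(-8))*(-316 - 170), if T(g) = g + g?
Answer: 166698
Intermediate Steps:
T(g) = 2*g
(-327 + T(-8))*(-316 - 170) = (-327 + 2*(-8))*(-316 - 170) = (-327 - 16)*(-486) = -343*(-486) = 166698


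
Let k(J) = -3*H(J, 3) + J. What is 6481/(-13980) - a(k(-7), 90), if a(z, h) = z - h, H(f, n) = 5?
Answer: 1559279/13980 ≈ 111.54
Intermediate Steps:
k(J) = -15 + J (k(J) = -3*5 + J = -15 + J)
6481/(-13980) - a(k(-7), 90) = 6481/(-13980) - ((-15 - 7) - 1*90) = 6481*(-1/13980) - (-22 - 90) = -6481/13980 - 1*(-112) = -6481/13980 + 112 = 1559279/13980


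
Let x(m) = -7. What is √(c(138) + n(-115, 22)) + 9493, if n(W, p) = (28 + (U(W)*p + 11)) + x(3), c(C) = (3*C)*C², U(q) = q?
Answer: 9493 + √7881718 ≈ 12300.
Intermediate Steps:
c(C) = 3*C³
n(W, p) = 32 + W*p (n(W, p) = (28 + (W*p + 11)) - 7 = (28 + (11 + W*p)) - 7 = (39 + W*p) - 7 = 32 + W*p)
√(c(138) + n(-115, 22)) + 9493 = √(3*138³ + (32 - 115*22)) + 9493 = √(3*2628072 + (32 - 2530)) + 9493 = √(7884216 - 2498) + 9493 = √7881718 + 9493 = 9493 + √7881718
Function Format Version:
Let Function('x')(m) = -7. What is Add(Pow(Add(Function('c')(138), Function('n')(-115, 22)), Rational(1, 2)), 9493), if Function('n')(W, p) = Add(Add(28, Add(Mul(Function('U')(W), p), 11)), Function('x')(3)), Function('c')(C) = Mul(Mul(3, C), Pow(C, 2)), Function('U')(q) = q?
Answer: Add(9493, Pow(7881718, Rational(1, 2))) ≈ 12300.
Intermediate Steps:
Function('c')(C) = Mul(3, Pow(C, 3))
Function('n')(W, p) = Add(32, Mul(W, p)) (Function('n')(W, p) = Add(Add(28, Add(Mul(W, p), 11)), -7) = Add(Add(28, Add(11, Mul(W, p))), -7) = Add(Add(39, Mul(W, p)), -7) = Add(32, Mul(W, p)))
Add(Pow(Add(Function('c')(138), Function('n')(-115, 22)), Rational(1, 2)), 9493) = Add(Pow(Add(Mul(3, Pow(138, 3)), Add(32, Mul(-115, 22))), Rational(1, 2)), 9493) = Add(Pow(Add(Mul(3, 2628072), Add(32, -2530)), Rational(1, 2)), 9493) = Add(Pow(Add(7884216, -2498), Rational(1, 2)), 9493) = Add(Pow(7881718, Rational(1, 2)), 9493) = Add(9493, Pow(7881718, Rational(1, 2)))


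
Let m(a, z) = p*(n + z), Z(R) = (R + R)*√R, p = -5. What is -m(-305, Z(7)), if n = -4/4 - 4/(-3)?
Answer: 5/3 + 70*√7 ≈ 186.87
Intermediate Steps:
Z(R) = 2*R^(3/2) (Z(R) = (2*R)*√R = 2*R^(3/2))
n = ⅓ (n = -4*¼ - 4*(-⅓) = -1 + 4/3 = ⅓ ≈ 0.33333)
m(a, z) = -5/3 - 5*z (m(a, z) = -5*(⅓ + z) = -5/3 - 5*z)
-m(-305, Z(7)) = -(-5/3 - 10*7^(3/2)) = -(-5/3 - 10*7*√7) = -(-5/3 - 70*√7) = 5/3 + 70*√7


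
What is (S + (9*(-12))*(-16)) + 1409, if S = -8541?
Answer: -5404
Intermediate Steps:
(S + (9*(-12))*(-16)) + 1409 = (-8541 + (9*(-12))*(-16)) + 1409 = (-8541 - 108*(-16)) + 1409 = (-8541 + 1728) + 1409 = -6813 + 1409 = -5404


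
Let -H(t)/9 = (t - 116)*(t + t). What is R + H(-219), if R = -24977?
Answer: -1345547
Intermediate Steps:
H(t) = -18*t*(-116 + t) (H(t) = -9*(t - 116)*(t + t) = -9*(-116 + t)*2*t = -18*t*(-116 + t))
R + H(-219) = -24977 + 18*(-219)*(116 - 1*(-219)) = -24977 + 18*(-219)*(116 + 219) = -24977 + 18*(-219)*335 = -24977 - 1320570 = -1345547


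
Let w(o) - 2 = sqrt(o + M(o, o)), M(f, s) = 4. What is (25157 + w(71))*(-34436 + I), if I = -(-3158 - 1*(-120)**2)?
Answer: -424633602 - 84390*sqrt(3) ≈ -4.2478e+8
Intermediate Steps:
w(o) = 2 + sqrt(4 + o) (w(o) = 2 + sqrt(o + 4) = 2 + sqrt(4 + o))
I = 17558 (I = -(-3158 - 1*14400) = -(-3158 - 14400) = -1*(-17558) = 17558)
(25157 + w(71))*(-34436 + I) = (25157 + (2 + sqrt(4 + 71)))*(-34436 + 17558) = (25157 + (2 + sqrt(75)))*(-16878) = (25157 + (2 + 5*sqrt(3)))*(-16878) = (25159 + 5*sqrt(3))*(-16878) = -424633602 - 84390*sqrt(3)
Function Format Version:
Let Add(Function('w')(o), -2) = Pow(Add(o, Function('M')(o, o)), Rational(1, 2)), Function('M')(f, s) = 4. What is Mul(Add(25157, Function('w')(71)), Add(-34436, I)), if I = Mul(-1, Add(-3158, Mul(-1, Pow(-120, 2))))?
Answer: Add(-424633602, Mul(-84390, Pow(3, Rational(1, 2)))) ≈ -4.2478e+8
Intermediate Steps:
Function('w')(o) = Add(2, Pow(Add(4, o), Rational(1, 2))) (Function('w')(o) = Add(2, Pow(Add(o, 4), Rational(1, 2))) = Add(2, Pow(Add(4, o), Rational(1, 2))))
I = 17558 (I = Mul(-1, Add(-3158, Mul(-1, 14400))) = Mul(-1, Add(-3158, -14400)) = Mul(-1, -17558) = 17558)
Mul(Add(25157, Function('w')(71)), Add(-34436, I)) = Mul(Add(25157, Add(2, Pow(Add(4, 71), Rational(1, 2)))), Add(-34436, 17558)) = Mul(Add(25157, Add(2, Pow(75, Rational(1, 2)))), -16878) = Mul(Add(25157, Add(2, Mul(5, Pow(3, Rational(1, 2))))), -16878) = Mul(Add(25159, Mul(5, Pow(3, Rational(1, 2)))), -16878) = Add(-424633602, Mul(-84390, Pow(3, Rational(1, 2))))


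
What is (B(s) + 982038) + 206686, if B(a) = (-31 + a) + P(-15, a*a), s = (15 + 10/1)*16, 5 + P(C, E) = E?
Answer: 1349088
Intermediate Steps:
P(C, E) = -5 + E
s = 400 (s = (15 + 10*1)*16 = (15 + 10)*16 = 25*16 = 400)
B(a) = -36 + a + a² (B(a) = (-31 + a) + (-5 + a*a) = (-31 + a) + (-5 + a²) = -36 + a + a²)
(B(s) + 982038) + 206686 = ((-36 + 400 + 400²) + 982038) + 206686 = ((-36 + 400 + 160000) + 982038) + 206686 = (160364 + 982038) + 206686 = 1142402 + 206686 = 1349088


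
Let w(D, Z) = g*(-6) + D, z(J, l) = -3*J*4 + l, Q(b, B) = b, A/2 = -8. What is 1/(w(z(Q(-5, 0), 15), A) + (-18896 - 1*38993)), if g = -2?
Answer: -1/57802 ≈ -1.7300e-5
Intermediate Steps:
A = -16 (A = 2*(-8) = -16)
z(J, l) = l - 12*J (z(J, l) = -12*J + l = l - 12*J)
w(D, Z) = 12 + D (w(D, Z) = -2*(-6) + D = 12 + D)
1/(w(z(Q(-5, 0), 15), A) + (-18896 - 1*38993)) = 1/((12 + (15 - 12*(-5))) + (-18896 - 1*38993)) = 1/((12 + (15 + 60)) + (-18896 - 38993)) = 1/((12 + 75) - 57889) = 1/(87 - 57889) = 1/(-57802) = -1/57802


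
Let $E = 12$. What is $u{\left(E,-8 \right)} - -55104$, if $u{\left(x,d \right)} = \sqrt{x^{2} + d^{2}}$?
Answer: $55104 + 4 \sqrt{13} \approx 55118.0$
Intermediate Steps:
$u{\left(x,d \right)} = \sqrt{d^{2} + x^{2}}$
$u{\left(E,-8 \right)} - -55104 = \sqrt{\left(-8\right)^{2} + 12^{2}} - -55104 = \sqrt{64 + 144} + 55104 = \sqrt{208} + 55104 = 4 \sqrt{13} + 55104 = 55104 + 4 \sqrt{13}$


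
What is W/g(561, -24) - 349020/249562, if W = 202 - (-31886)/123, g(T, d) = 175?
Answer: 3322747942/2685911025 ≈ 1.2371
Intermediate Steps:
W = 56732/123 (W = 202 - (-31886)/123 = 202 - 149*(-214/123) = 202 + 31886/123 = 56732/123 ≈ 461.24)
W/g(561, -24) - 349020/249562 = (56732/123)/175 - 349020/249562 = (56732/123)*(1/175) - 349020*1/249562 = 56732/21525 - 174510/124781 = 3322747942/2685911025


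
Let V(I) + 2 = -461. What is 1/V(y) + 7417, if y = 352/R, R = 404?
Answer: 3434070/463 ≈ 7417.0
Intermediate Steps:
y = 88/101 (y = 352/404 = 352*(1/404) = 88/101 ≈ 0.87129)
V(I) = -463 (V(I) = -2 - 461 = -463)
1/V(y) + 7417 = 1/(-463) + 7417 = -1/463 + 7417 = 3434070/463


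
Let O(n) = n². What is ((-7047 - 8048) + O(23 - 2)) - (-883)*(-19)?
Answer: -31431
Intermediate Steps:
((-7047 - 8048) + O(23 - 2)) - (-883)*(-19) = ((-7047 - 8048) + (23 - 2)²) - (-883)*(-19) = (-15095 + 21²) - 1*16777 = (-15095 + 441) - 16777 = -14654 - 16777 = -31431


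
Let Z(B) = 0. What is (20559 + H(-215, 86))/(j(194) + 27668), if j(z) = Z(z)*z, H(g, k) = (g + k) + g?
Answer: 20215/27668 ≈ 0.73063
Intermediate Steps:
H(g, k) = k + 2*g
j(z) = 0 (j(z) = 0*z = 0)
(20559 + H(-215, 86))/(j(194) + 27668) = (20559 + (86 + 2*(-215)))/(0 + 27668) = (20559 + (86 - 430))/27668 = (20559 - 344)*(1/27668) = 20215*(1/27668) = 20215/27668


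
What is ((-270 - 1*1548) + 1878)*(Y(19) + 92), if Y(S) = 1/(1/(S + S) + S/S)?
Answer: 72520/13 ≈ 5578.5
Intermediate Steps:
Y(S) = 1/(1 + 1/(2*S)) (Y(S) = 1/(1/(2*S) + 1) = 1/(1 + 1/(2*S)))
((-270 - 1*1548) + 1878)*(Y(19) + 92) = ((-270 - 1*1548) + 1878)*(2*19/(1 + 2*19) + 92) = ((-270 - 1548) + 1878)*(2*19/(1 + 38) + 92) = (-1818 + 1878)*(2*19/39 + 92) = 60*(2*19*(1/39) + 92) = 60*(38/39 + 92) = 60*(3626/39) = 72520/13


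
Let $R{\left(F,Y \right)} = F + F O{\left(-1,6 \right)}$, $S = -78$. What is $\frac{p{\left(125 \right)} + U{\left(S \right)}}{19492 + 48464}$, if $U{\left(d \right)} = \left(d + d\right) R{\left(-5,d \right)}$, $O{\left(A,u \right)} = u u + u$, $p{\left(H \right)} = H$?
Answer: $\frac{33665}{67956} \approx 0.49539$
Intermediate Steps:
$O{\left(A,u \right)} = u + u^{2}$ ($O{\left(A,u \right)} = u^{2} + u = u + u^{2}$)
$R{\left(F,Y \right)} = 43 F$ ($R{\left(F,Y \right)} = F + F 6 \left(1 + 6\right) = F + F 6 \cdot 7 = F + F 42 = F + 42 F = 43 F$)
$U{\left(d \right)} = - 430 d$ ($U{\left(d \right)} = \left(d + d\right) 43 \left(-5\right) = 2 d \left(-215\right) = - 430 d$)
$\frac{p{\left(125 \right)} + U{\left(S \right)}}{19492 + 48464} = \frac{125 - -33540}{19492 + 48464} = \frac{125 + 33540}{67956} = 33665 \cdot \frac{1}{67956} = \frac{33665}{67956}$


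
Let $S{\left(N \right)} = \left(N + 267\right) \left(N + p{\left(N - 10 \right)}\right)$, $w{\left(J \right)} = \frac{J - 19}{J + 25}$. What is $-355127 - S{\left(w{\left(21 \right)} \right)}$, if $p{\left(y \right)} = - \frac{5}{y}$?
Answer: $- \frac{43038092015}{121141} \approx -3.5527 \cdot 10^{5}$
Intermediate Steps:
$w{\left(J \right)} = \frac{-19 + J}{25 + J}$
$S{\left(N \right)} = \left(267 + N\right) \left(N - \frac{5}{-10 + N}\right)$ ($S{\left(N \right)} = \left(N + 267\right) \left(N - \frac{5}{N - 10}\right) = \left(267 + N\right) \left(N - \frac{5}{-10 + N}\right)$)
$-355127 - S{\left(w{\left(21 \right)} \right)} = -355127 - \frac{-1335 - 5 \frac{-19 + 21}{25 + 21} + \frac{-19 + 21}{25 + 21} \left(-10 + \frac{-19 + 21}{25 + 21}\right) \left(267 + \frac{-19 + 21}{25 + 21}\right)}{-10 + \frac{-19 + 21}{25 + 21}} = -355127 - \frac{-1335 - 5 \cdot \frac{1}{46} \cdot 2 + \frac{1}{46} \cdot 2 \left(-10 + \frac{1}{46} \cdot 2\right) \left(267 + \frac{1}{46} \cdot 2\right)}{-10 + \frac{1}{46} \cdot 2} = -355127 - \frac{-1335 - \frac{5}{23} + \frac{\left(-10 + \frac{1}{23}\right) \left(267 + \frac{1}{23}\right)}{23}}{-10 + \frac{1}{23}} = -355127 - \frac{-1335 - \frac{5}{23} + \frac{1}{23} \left(- \frac{229}{23}\right) \frac{6142}{23}}{- \frac{229}{23}} = -355127 - - \frac{23 \left(-1335 - \frac{5}{23} - \frac{1406518}{12167}\right)}{229} = -355127 - \left(- \frac{23}{229}\right) \left(- \frac{17652108}{12167}\right) = -355127 - \frac{17652108}{121141} = - \frac{43038092015}{121141}$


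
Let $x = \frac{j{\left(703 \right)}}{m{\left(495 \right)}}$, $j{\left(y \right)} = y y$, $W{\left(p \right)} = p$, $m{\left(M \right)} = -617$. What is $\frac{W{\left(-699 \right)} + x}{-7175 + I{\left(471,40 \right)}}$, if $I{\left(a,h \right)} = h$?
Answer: $\frac{925492}{4402295} \approx 0.21023$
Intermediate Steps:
$j{\left(y \right)} = y^{2}$
$x = - \frac{494209}{617}$ ($x = \frac{703^{2}}{-617} = 494209 \left(- \frac{1}{617}\right) = - \frac{494209}{617} \approx -800.99$)
$\frac{W{\left(-699 \right)} + x}{-7175 + I{\left(471,40 \right)}} = \frac{-699 - \frac{494209}{617}}{-7175 + 40} = - \frac{925492}{617 \left(-7135\right)} = \left(- \frac{925492}{617}\right) \left(- \frac{1}{7135}\right) = \frac{925492}{4402295}$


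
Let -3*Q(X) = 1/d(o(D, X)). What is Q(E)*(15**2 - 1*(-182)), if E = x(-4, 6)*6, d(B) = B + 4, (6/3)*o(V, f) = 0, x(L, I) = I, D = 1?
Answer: -407/12 ≈ -33.917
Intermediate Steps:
o(V, f) = 0 (o(V, f) = (1/2)*0 = 0)
d(B) = 4 + B
E = 36 (E = 6*6 = 36)
Q(X) = -1/12 (Q(X) = -1/(3*(4 + 0)) = -1/3/4 = -1/3*1/4 = -1/12)
Q(E)*(15**2 - 1*(-182)) = -(15**2 - 1*(-182))/12 = -(225 + 182)/12 = -1/12*407 = -407/12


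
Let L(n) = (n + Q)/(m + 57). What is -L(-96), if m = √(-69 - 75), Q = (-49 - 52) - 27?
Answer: 4256/1131 - 896*I/1131 ≈ 3.763 - 0.79222*I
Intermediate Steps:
Q = -128 (Q = -101 - 27 = -128)
m = 12*I (m = √(-144) = 12*I ≈ 12.0*I)
L(n) = (-128 + n)*(57 - 12*I)/3393 (L(n) = (n - 128)/(12*I + 57) = (-128 + n)/(57 + 12*I) = (-128 + n)*((57 - 12*I)/3393) = (-128 + n)*(57 - 12*I)/3393)
-L(-96) = -(-128 - 96)*(19 - 4*I)/1131 = -(-224)*(19 - 4*I)/1131 = -(-4256/1131 + 896*I/1131) = 4256/1131 - 896*I/1131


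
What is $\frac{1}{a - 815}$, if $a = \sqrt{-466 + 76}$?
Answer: $- \frac{163}{132923} - \frac{i \sqrt{390}}{664615} \approx -0.0012263 - 2.9714 \cdot 10^{-5} i$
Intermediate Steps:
$a = i \sqrt{390}$ ($a = \sqrt{-390} = i \sqrt{390} \approx 19.748 i$)
$\frac{1}{a - 815} = \frac{1}{i \sqrt{390} - 815} = \frac{1}{-815 + i \sqrt{390}}$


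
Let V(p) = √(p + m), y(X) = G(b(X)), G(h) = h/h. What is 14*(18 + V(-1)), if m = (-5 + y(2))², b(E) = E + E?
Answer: 252 + 14*√15 ≈ 306.22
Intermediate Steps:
b(E) = 2*E
G(h) = 1
y(X) = 1
m = 16 (m = (-5 + 1)² = (-4)² = 16)
V(p) = √(16 + p) (V(p) = √(p + 16) = √(16 + p))
14*(18 + V(-1)) = 14*(18 + √(16 - 1)) = 14*(18 + √15) = 252 + 14*√15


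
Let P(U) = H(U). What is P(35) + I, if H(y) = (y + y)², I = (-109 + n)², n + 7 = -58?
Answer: 35176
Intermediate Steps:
n = -65 (n = -7 - 58 = -65)
I = 30276 (I = (-109 - 65)² = (-174)² = 30276)
H(y) = 4*y² (H(y) = (2*y)² = 4*y²)
P(U) = 4*U²
P(35) + I = 4*35² + 30276 = 4*1225 + 30276 = 4900 + 30276 = 35176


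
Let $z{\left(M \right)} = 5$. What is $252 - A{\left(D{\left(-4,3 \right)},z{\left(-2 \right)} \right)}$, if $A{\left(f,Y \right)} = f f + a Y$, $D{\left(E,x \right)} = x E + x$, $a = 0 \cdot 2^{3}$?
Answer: $171$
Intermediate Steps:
$a = 0$ ($a = 0 \cdot 8 = 0$)
$D{\left(E,x \right)} = x + E x$ ($D{\left(E,x \right)} = E x + x = x + E x$)
$A{\left(f,Y \right)} = f^{2}$ ($A{\left(f,Y \right)} = f f + 0 Y = f^{2} + 0 = f^{2}$)
$252 - A{\left(D{\left(-4,3 \right)},z{\left(-2 \right)} \right)} = 252 - \left(3 \left(1 - 4\right)\right)^{2} = 252 - \left(3 \left(-3\right)\right)^{2} = 252 - \left(-9\right)^{2} = 252 - 81 = 171$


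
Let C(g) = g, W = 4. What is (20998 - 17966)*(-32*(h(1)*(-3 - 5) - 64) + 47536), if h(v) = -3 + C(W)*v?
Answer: 151114880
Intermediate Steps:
h(v) = -3 + 4*v
(20998 - 17966)*(-32*(h(1)*(-3 - 5) - 64) + 47536) = (20998 - 17966)*(-32*((-3 + 4*1)*(-3 - 5) - 64) + 47536) = 3032*(-32*((-3 + 4)*(-8) - 64) + 47536) = 3032*(-32*(1*(-8) - 64) + 47536) = 3032*(-32*(-8 - 64) + 47536) = 3032*(-32*(-72) + 47536) = 3032*(2304 + 47536) = 3032*49840 = 151114880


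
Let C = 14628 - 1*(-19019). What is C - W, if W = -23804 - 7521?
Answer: 64972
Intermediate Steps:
C = 33647 (C = 14628 + 19019 = 33647)
W = -31325
C - W = 33647 - 1*(-31325) = 33647 + 31325 = 64972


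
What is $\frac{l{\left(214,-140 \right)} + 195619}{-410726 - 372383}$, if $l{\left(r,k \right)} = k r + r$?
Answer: $- \frac{165873}{783109} \approx -0.21181$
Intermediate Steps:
$l{\left(r,k \right)} = r + k r$
$\frac{l{\left(214,-140 \right)} + 195619}{-410726 - 372383} = \frac{214 \left(1 - 140\right) + 195619}{-410726 - 372383} = \frac{214 \left(-139\right) + 195619}{-783109} = \left(-29746 + 195619\right) \left(- \frac{1}{783109}\right) = 165873 \left(- \frac{1}{783109}\right) = - \frac{165873}{783109}$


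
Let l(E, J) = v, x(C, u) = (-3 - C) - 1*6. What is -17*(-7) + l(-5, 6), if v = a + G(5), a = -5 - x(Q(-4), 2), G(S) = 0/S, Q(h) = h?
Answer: 119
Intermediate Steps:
x(C, u) = -9 - C (x(C, u) = (-3 - C) - 6 = -9 - C)
G(S) = 0
a = 0 (a = -5 - (-9 - 1*(-4)) = -5 - (-9 + 4) = -5 - 1*(-5) = -5 + 5 = 0)
v = 0 (v = 0 + 0 = 0)
l(E, J) = 0
-17*(-7) + l(-5, 6) = -17*(-7) + 0 = 119 + 0 = 119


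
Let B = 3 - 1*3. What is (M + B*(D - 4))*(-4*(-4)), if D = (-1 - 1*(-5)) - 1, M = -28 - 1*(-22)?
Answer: -96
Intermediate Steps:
M = -6 (M = -28 + 22 = -6)
D = 3 (D = (-1 + 5) - 1 = 4 - 1 = 3)
B = 0 (B = 3 - 3 = 0)
(M + B*(D - 4))*(-4*(-4)) = (-6 + 0*(3 - 4))*(-4*(-4)) = (-6 + 0*(-1))*16 = (-6 + 0)*16 = -6*16 = -96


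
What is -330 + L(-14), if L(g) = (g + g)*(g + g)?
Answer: 454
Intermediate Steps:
L(g) = 4*g**2 (L(g) = (2*g)*(2*g) = 4*g**2)
-330 + L(-14) = -330 + 4*(-14)**2 = -330 + 4*196 = -330 + 784 = 454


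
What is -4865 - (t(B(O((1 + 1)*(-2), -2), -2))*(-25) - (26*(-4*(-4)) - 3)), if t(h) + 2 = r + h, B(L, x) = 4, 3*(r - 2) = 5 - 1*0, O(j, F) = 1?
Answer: -12931/3 ≈ -4310.3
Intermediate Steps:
r = 11/3 (r = 2 + (5 - 1*0)/3 = 2 + (5 + 0)/3 = 2 + (⅓)*5 = 2 + 5/3 = 11/3 ≈ 3.6667)
t(h) = 5/3 + h (t(h) = -2 + (11/3 + h) = 5/3 + h)
-4865 - (t(B(O((1 + 1)*(-2), -2), -2))*(-25) - (26*(-4*(-4)) - 3)) = -4865 - ((5/3 + 4)*(-25) - (26*(-4*(-4)) - 3)) = -4865 - ((17/3)*(-25) - (26*16 - 3)) = -4865 - (-425/3 - (416 - 3)) = -4865 - (-425/3 - 1*413) = -4865 - (-425/3 - 413) = -4865 - 1*(-1664/3) = -4865 + 1664/3 = -12931/3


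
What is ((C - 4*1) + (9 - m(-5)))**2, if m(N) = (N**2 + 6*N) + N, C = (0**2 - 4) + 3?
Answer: 196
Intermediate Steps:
C = -1 (C = (0 - 4) + 3 = -4 + 3 = -1)
m(N) = N**2 + 7*N
((C - 4*1) + (9 - m(-5)))**2 = ((-1 - 4*1) + (9 - (-5)*(7 - 5)))**2 = ((-1 - 4) + (9 - (-5)*2))**2 = (-5 + (9 - 1*(-10)))**2 = (-5 + (9 + 10))**2 = (-5 + 19)**2 = 14**2 = 196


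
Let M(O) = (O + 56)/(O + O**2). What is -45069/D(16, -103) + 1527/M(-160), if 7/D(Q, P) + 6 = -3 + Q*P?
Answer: 936840309/91 ≈ 1.0295e+7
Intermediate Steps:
D(Q, P) = 7/(-9 + P*Q) (D(Q, P) = 7/(-6 + (-3 + Q*P)) = 7/(-6 + (-3 + P*Q)) = 7/(-9 + P*Q))
M(O) = (56 + O)/(O + O**2)
-45069/D(16, -103) + 1527/M(-160) = -45069/(7/(-9 - 103*16)) + 1527/(((56 - 160)/((-160)*(1 - 160)))) = -45069/(7/(-9 - 1648)) + 1527/((-1/160*(-104)/(-159))) = -45069/(7/(-1657)) + 1527/((-1/160*(-1/159)*(-104))) = -45069/(7*(-1/1657)) + 1527/(-13/3180) = -45069/(-7/1657) + 1527*(-3180/13) = -45069*(-1657/7) - 4855860/13 = 74679333/7 - 4855860/13 = 936840309/91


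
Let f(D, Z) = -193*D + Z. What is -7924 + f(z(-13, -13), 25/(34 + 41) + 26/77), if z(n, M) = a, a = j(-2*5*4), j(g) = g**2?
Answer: -73163089/231 ≈ -3.1672e+5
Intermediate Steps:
a = 1600 (a = (-2*5*4)**2 = (-10*4)**2 = (-40)**2 = 1600)
z(n, M) = 1600
f(D, Z) = Z - 193*D
-7924 + f(z(-13, -13), 25/(34 + 41) + 26/77) = -7924 + ((25/(34 + 41) + 26/77) - 193*1600) = -7924 + ((25/75 + 26*(1/77)) - 308800) = -7924 + ((25*(1/75) + 26/77) - 308800) = -7924 + ((1/3 + 26/77) - 308800) = -7924 + (155/231 - 308800) = -7924 - 71332645/231 = -73163089/231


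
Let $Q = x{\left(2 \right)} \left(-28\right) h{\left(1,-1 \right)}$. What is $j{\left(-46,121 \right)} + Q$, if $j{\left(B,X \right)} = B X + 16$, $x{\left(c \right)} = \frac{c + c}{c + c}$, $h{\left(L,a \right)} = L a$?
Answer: $-5522$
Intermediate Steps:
$x{\left(c \right)} = 1$ ($x{\left(c \right)} = \frac{2 c}{2 c} = 2 c \frac{1}{2 c} = 1$)
$j{\left(B,X \right)} = 16 + B X$
$Q = 28$ ($Q = 1 \left(-28\right) 1 \left(-1\right) = \left(-28\right) \left(-1\right) = 28$)
$j{\left(-46,121 \right)} + Q = \left(16 - 5566\right) + 28 = -5550 + 28 = -5522$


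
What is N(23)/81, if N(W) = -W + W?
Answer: 0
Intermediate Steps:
N(W) = 0
N(23)/81 = 0/81 = 0*(1/81) = 0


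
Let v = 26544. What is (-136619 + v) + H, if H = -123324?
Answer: -233399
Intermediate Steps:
(-136619 + v) + H = (-136619 + 26544) - 123324 = -110075 - 123324 = -233399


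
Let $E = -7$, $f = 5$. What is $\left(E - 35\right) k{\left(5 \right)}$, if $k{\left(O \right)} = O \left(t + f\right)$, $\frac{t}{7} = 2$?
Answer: $-3990$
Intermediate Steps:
$t = 14$ ($t = 7 \cdot 2 = 14$)
$k{\left(O \right)} = 19 O$ ($k{\left(O \right)} = O \left(14 + 5\right) = O 19 = 19 O$)
$\left(E - 35\right) k{\left(5 \right)} = \left(-7 - 35\right) 19 \cdot 5 = \left(-42\right) 95 = -3990$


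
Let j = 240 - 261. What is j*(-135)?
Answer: 2835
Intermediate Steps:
j = -21
j*(-135) = -21*(-135) = 2835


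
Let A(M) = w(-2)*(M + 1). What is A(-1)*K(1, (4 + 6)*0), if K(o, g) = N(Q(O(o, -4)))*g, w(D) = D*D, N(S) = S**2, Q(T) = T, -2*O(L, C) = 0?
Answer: 0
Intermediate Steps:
O(L, C) = 0 (O(L, C) = -1/2*0 = 0)
w(D) = D**2
A(M) = 4 + 4*M (A(M) = (-2)**2*(M + 1) = 4*(1 + M) = 4 + 4*M)
K(o, g) = 0 (K(o, g) = 0**2*g = 0*g = 0)
A(-1)*K(1, (4 + 6)*0) = (4 + 4*(-1))*0 = (4 - 4)*0 = 0*0 = 0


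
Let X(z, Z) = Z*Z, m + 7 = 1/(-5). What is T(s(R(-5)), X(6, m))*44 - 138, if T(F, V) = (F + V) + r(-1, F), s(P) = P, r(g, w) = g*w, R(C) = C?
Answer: 53574/25 ≈ 2143.0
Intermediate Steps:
m = -36/5 (m = -7 + 1/(-5) = -7 - 1/5 = -36/5 ≈ -7.2000)
X(z, Z) = Z**2
T(F, V) = V (T(F, V) = (F + V) - F = V)
T(s(R(-5)), X(6, m))*44 - 138 = (-36/5)**2*44 - 138 = (1296/25)*44 - 138 = 57024/25 - 138 = 53574/25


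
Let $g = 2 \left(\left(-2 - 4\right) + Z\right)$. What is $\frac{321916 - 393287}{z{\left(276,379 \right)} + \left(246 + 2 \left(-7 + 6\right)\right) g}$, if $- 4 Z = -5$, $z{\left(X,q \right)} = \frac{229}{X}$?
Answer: $\frac{19698396}{639539} \approx 30.801$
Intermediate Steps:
$Z = \frac{5}{4}$ ($Z = \left(- \frac{1}{4}\right) \left(-5\right) = \frac{5}{4} \approx 1.25$)
$g = - \frac{19}{2}$ ($g = 2 \left(\left(-2 - 4\right) + \frac{5}{4}\right) = 2 \left(-6 + \frac{5}{4}\right) = 2 \left(- \frac{19}{4}\right) = - \frac{19}{2} \approx -9.5$)
$\frac{321916 - 393287}{z{\left(276,379 \right)} + \left(246 + 2 \left(-7 + 6\right)\right) g} = \frac{321916 - 393287}{\frac{229}{276} + \left(246 + 2 \left(-7 + 6\right)\right) \left(- \frac{19}{2}\right)} = - \frac{71371}{229 \cdot \frac{1}{276} + \left(246 + 2 \left(-1\right)\right) \left(- \frac{19}{2}\right)} = - \frac{71371}{\frac{229}{276} + \left(246 - 2\right) \left(- \frac{19}{2}\right)} = - \frac{71371}{\frac{229}{276} + 244 \left(- \frac{19}{2}\right)} = - \frac{71371}{\frac{229}{276} - 2318} = - \frac{71371}{- \frac{639539}{276}} = \left(-71371\right) \left(- \frac{276}{639539}\right) = \frac{19698396}{639539}$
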